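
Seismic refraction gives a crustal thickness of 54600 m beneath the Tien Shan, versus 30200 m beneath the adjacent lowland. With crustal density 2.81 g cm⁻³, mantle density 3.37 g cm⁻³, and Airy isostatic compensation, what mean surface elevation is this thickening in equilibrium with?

4050 m

Excess crust Δ = 54600 m − 30200 m = 24400 m, split between elevation h and root r with h + r = Δ.
Airy balance ρ_c h = (ρ_m − ρ_c) r gives r = h ρ_c/(ρ_m − ρ_c), so h (1 + ρ_c/(ρ_m − ρ_c)) = Δ, i.e. h = Δ (ρ_m − ρ_c)/ρ_m.
h = 24400 m × 0.56/3.37 = 4050 m.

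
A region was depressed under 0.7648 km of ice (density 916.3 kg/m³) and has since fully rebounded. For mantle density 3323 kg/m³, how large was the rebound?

0.211 km

Removing the load lets mantle flow back in; uplift u satisfies ρ_ice t = ρ_m u.
u = t ρ_ice/ρ_m = 0.7648 km × 916.3/3323 = 0.211 km.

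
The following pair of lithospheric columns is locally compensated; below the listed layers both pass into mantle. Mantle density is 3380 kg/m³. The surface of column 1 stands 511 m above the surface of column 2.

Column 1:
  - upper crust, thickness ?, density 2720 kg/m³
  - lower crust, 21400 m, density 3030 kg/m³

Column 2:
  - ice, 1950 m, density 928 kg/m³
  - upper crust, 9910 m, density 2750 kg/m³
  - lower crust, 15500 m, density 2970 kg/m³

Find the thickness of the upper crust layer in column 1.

17600 m

Take the compensation level at the base of the deeper column (depth z_c below the surface of column 1) and equate Σ ρ_i t_i down to z_c; mantle fills any gap and the z_c terms cancel.
Column 1: x×2720 + 21400×3030 + (z_c − 21400 − x)×3380
Column 2: 511×0 + 1950×928 + 9910×2750 + 15500×2970 + (z_c − 511 − 27360)×3380
The z_c×3380 term appears on both sides and cancels. Collect the known terms of each column as K = Σ(ρt)_known − 3380 × (depth of known layers): K_1 = 64842000 − 3380×21400 = −7490000; K_2 = 75097100 − 3380×(511 + 27360) = −19106880.
Balance: K_1 − x×(3380 − 2720) = K_2, so x = (K_1 − K_2)/(3380 − 2720) = 11616900/660 = 17600 m.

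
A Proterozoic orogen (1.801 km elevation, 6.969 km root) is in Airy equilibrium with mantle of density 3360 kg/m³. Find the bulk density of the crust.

2670 kg/m³

ρ_c h = (ρ_m − ρ_c) r → ρ_c (h + r) = ρ_m r → ρ_c = ρ_m r / (h + r).
ρ_c = 3360 × 6.969 km / (1.801 km + 6.969 km) = 2670 kg/m³.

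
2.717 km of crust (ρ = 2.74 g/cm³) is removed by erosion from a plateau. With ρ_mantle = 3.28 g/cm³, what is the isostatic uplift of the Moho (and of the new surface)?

Unloading: uplift u = e ρ_c/ρ_m = 2.717 km × 2.74/3.28 = 2.27 km.

2.27 km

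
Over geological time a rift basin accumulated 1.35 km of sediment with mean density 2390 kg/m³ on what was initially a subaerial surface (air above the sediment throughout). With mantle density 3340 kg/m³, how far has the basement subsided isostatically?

0.966 km

Subaerial load: s = t ρ_sed / ρ_m = 1.35 km × 2390/3340 = 0.966 km.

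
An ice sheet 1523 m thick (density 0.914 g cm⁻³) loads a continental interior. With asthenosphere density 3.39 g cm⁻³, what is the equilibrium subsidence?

411 m

Isostatic balance requires: the ice load ρ_ice t is balanced by mantle displaced below, ρ_m s.
s = t ρ_ice / ρ_m = 1523 m × 0.914/3.39 = 411 m.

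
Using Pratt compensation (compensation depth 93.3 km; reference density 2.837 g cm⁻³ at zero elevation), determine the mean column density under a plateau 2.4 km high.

2.77 g cm⁻³

Pratt balance: ρ_ref D = ρ (D + h).
ρ = ρ_ref D/(D + h) = 2.837 × 93.3 km/(93.3 km + 2.4 km) = 2.77 g cm⁻³.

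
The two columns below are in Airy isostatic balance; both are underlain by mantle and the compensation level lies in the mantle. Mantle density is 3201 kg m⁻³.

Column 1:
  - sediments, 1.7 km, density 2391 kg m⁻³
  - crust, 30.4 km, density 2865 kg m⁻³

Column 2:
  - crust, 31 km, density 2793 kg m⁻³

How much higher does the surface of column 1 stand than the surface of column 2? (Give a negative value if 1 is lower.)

For any compensation level in the mantle, the mantle terms cancel and isostasy reduces to e = (Σt_1 − Σt_2) − (Σ(ρt)_1 − Σ(ρt)_2) / ρ_m.
Σt_1 = 32.1 km; Σt_2 = 31 km; Σ(ρt)_1 = 91160.7; Σ(ρt)_2 = 86583 (in km·kg m⁻³).
e = (32.1 − 31) − (91160.7 − 86583) / 3201 = −0.33 km.

−0.33 km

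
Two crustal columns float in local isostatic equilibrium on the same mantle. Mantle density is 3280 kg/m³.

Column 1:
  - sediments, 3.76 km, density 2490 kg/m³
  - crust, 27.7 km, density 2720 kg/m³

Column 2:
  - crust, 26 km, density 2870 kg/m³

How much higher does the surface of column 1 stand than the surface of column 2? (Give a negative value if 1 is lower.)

2.38 km

For any compensation level in the mantle, the mantle terms cancel and isostasy reduces to e = (Σt_1 − Σt_2) − (Σ(ρt)_1 − Σ(ρt)_2) / ρ_m.
Σt_1 = 31.46 km; Σt_2 = 26 km; Σ(ρt)_1 = 84706.4; Σ(ρt)_2 = 74620 (in km·kg/m³).
e = (31.46 − 26) − (84706.4 − 74620) / 3280 = 2.38 km.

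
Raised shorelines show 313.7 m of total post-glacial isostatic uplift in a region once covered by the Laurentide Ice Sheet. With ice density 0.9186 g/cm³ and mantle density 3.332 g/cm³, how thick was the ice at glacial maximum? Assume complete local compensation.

u = t ρ_ice/ρ_m → t = u ρ_m/ρ_ice = 313.7 m × 3.332/0.9186 = 1140 m.

1140 m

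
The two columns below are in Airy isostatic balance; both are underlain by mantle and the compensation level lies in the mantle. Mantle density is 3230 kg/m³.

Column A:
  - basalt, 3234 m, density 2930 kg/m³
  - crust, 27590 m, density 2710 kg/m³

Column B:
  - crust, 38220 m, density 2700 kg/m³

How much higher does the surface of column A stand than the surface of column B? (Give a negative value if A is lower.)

For any compensation level in the mantle, the mantle terms cancel and isostasy reduces to e = (Σt_A − Σt_B) − (Σ(ρt)_A − Σ(ρt)_B) / ρ_m.
Σt_A = 30824 m; Σt_B = 38220 m; Σ(ρt)_A = 84244520; Σ(ρt)_B = 103194000 (in m·kg/m³).
e = (30824 − 38220) − (84244520 − 103194000) / 3230 = −1530 m.

−1530 m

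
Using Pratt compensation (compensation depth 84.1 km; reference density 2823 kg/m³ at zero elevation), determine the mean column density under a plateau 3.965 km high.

2700 kg/m³

Pratt balance: ρ_ref D = ρ (D + h).
ρ = ρ_ref D/(D + h) = 2823 × 84.1 km/(84.1 km + 3.965 km) = 2700 kg/m³.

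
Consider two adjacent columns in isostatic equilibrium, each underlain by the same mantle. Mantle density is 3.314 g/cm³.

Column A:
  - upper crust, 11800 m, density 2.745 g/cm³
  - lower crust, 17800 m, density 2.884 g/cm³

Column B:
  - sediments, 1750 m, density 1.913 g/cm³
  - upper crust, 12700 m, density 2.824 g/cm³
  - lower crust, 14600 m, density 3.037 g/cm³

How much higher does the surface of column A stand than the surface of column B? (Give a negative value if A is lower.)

498 m

For any compensation level in the mantle, the mantle terms cancel and isostasy reduces to e = (Σt_A − Σt_B) − (Σ(ρt)_A − Σ(ρt)_B) / ρ_m.
Σt_A = 29600 m; Σt_B = 29050 m; Σ(ρt)_A = 83726.2; Σ(ρt)_B = 83552.75 (in m·g/cm³).
e = (29600 − 29050) − (83726.2 − 83552.75) / 3.314 = 498 m.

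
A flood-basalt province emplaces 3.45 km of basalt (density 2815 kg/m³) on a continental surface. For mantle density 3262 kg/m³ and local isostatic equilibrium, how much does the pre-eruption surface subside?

2.98 km

Subaerial loading: s = t ρ_load / ρ_m.
s = 3.45 km × 2815/3262 = 2.98 km.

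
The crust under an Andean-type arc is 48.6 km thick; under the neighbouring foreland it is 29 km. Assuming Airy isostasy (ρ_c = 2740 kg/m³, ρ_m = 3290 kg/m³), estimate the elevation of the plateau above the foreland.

3.28 km

Excess crust Δ = 48.6 km − 29 km = 19.6 km, split between elevation h and root r with h + r = Δ.
Airy balance ρ_c h = (ρ_m − ρ_c) r gives r = h ρ_c/(ρ_m − ρ_c), so h (1 + ρ_c/(ρ_m − ρ_c)) = Δ, i.e. h = Δ (ρ_m − ρ_c)/ρ_m.
h = 19.6 km × 550/3290 = 3.28 km.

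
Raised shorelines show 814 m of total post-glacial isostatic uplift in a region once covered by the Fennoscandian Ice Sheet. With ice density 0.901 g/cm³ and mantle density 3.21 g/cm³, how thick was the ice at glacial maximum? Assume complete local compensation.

2900 m

u = t ρ_ice/ρ_m → t = u ρ_m/ρ_ice = 814 m × 3.21/0.901 = 2900 m.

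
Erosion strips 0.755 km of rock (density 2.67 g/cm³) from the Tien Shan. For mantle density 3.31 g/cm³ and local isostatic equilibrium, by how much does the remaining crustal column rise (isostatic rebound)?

0.609 km

Unloading: uplift u = e ρ_c/ρ_m = 0.755 km × 2.67/3.31 = 0.609 km.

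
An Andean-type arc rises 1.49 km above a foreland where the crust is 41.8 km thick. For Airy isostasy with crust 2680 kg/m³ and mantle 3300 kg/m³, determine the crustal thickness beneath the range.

49.7 km

Root depth r = h ρ_c / (ρ_m − ρ_c) = 1.49 km × 2680 / 620 = 6.441 km.
Total thickness = T + h + r = 41.8 km + 1.49 km + 6.441 km = 49.7 km.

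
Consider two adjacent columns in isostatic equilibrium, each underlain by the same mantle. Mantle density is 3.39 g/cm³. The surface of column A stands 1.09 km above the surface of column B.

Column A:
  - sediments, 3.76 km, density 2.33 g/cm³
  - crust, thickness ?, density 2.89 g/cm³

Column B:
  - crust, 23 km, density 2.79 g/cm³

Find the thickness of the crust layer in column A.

27 km

Take the compensation level at the base of the deeper column (depth z_c below the surface of column A) and equate Σ ρ_i t_i down to z_c; mantle fills any gap and the z_c terms cancel.
Column A: 3.76×2.33 + x×2.89 + (z_c − 3.76 − x)×3.39
Column B: 1.09×0 + 23×2.79 + (z_c − 1.09 − 23)×3.39
The z_c×3.39 term appears on both sides and cancels. Collect the known terms of each column as K = Σ(ρt)_known − 3.39 × (depth of known layers): K_A = 8.7608 − 3.39×3.76 = −3.9856; K_B = 64.17 − 3.39×(1.09 + 23) = −17.4951.
Balance: K_A − x×(3.39 − 2.89) = K_B, so x = (K_A − K_B)/(3.39 − 2.89) = 13.5095/0.5 = 27 km.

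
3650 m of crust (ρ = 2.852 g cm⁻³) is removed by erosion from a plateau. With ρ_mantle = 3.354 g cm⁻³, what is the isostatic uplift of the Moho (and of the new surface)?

Unloading: uplift u = e ρ_c/ρ_m = 3650 m × 2.852/3.354 = 3100 m.

3100 m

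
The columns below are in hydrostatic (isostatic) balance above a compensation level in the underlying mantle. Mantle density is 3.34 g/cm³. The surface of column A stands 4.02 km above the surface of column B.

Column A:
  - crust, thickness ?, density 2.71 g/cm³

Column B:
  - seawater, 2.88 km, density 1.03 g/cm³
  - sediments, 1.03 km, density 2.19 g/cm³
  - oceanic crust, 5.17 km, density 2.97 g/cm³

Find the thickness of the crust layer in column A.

Take the compensation level at the base of the deeper column (depth z_c below the surface of column A) and equate Σ ρ_i t_i down to z_c; mantle fills any gap and the z_c terms cancel.
Column A: x×2.71 + (z_c − 0 − x)×3.34
Column B: 4.02×0 + 2.88×1.03 + 1.03×2.19 + 5.17×2.97 + (z_c − 4.02 − 9.08)×3.34
The z_c×3.34 term appears on both sides and cancels. Collect the known terms of each column as K = Σ(ρt)_known − 3.34 × (depth of known layers): K_A = 0 − 3.34×0 = 0; K_B = 20.577 − 3.34×(4.02 + 9.08) = −23.177.
Balance: K_A − x×(3.34 − 2.71) = K_B, so x = (K_A − K_B)/(3.34 − 2.71) = 23.177/0.63 = 36.8 km.

36.8 km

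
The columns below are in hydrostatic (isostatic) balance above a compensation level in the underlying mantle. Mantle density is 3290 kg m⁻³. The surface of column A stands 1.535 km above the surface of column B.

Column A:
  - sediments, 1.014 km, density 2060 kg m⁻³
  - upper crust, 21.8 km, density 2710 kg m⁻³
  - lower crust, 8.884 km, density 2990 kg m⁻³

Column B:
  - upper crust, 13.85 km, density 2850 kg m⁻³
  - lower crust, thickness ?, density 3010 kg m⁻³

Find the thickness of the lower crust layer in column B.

19.3 km

Take the compensation level at the base of the deeper column (depth z_c below the surface of column A) and equate Σ ρ_i t_i down to z_c; mantle fills any gap and the z_c terms cancel.
Column A: 1.014×2060 + 21.8×2710 + 8.884×2990 + (z_c − 31.698)×3290
Column B: 1.535×0 + 13.85×2850 + x×3010 + (z_c − 1.535 − 13.85 − x)×3290
The z_c×3290 term appears on both sides and cancels. Collect the known terms of each column as K = Σ(ρt)_known − 3290 × (depth of known layers): K_A = 87730 − 3290×31.698 = −16556.42; K_B = 39472.5 − 3290×(1.535 + 13.85) = −11144.15.
Balance: K_A = K_B − x×(3290 − 3010), so x = (K_B − K_A)/(3290 − 3010) = 5412.27/280 = 19.3 km.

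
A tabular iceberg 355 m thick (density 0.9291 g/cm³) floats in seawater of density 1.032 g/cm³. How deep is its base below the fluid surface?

320 m

Draft d = t ρ_obj/ρ_fluid = 355 m × 0.9291/1.032 = 320 m.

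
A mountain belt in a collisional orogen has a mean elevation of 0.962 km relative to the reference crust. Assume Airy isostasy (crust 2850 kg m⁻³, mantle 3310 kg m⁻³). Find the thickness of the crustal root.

5.96 km

Equating mass per unit area of the two columns: the weight of the topography is balanced by the buoyancy of the root, ρ_c h = (ρ_m − ρ_c) r.
r = h · ρ_c / (ρ_m − ρ_c) = 0.962 km × 2850 / (3310 − 2850) = 5.96 km.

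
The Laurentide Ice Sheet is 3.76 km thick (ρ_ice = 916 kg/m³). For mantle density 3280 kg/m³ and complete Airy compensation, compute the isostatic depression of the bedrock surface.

1.05 km

Balancing pressure at the compensation depth: the ice load ρ_ice t is balanced by mantle displaced below, ρ_m s.
s = t ρ_ice / ρ_m = 3.76 km × 916/3280 = 1.05 km.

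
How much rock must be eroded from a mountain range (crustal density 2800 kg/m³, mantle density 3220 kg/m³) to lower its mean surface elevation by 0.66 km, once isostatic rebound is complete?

Net drop Δ = e − u = e − e ρ_c/ρ_m = e (ρ_m − ρ_c)/ρ_m.
e = Δ ρ_m/(ρ_m − ρ_c) = 0.66 km × 3220/420 = 5.06 km.

5.06 km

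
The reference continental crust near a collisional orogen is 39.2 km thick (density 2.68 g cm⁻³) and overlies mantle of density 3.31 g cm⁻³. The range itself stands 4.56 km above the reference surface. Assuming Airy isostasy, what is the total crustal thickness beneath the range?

Root depth r = h ρ_c / (ρ_m − ρ_c) = 4.56 km × 2.68 / 0.63 = 19.4 km.
Total thickness = T + h + r = 39.2 km + 4.56 km + 19.4 km = 63.2 km.

63.2 km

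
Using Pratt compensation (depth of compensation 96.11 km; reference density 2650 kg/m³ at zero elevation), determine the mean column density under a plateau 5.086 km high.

Pratt balance: ρ_ref D = ρ (D + h).
ρ = ρ_ref D/(D + h) = 2650 × 96.11 km/(96.11 km + 5.086 km) = 2520 kg/m³.

2520 kg/m³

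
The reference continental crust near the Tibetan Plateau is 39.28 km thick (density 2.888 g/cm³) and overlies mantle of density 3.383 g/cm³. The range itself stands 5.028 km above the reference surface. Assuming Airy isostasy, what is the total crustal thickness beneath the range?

73.6 km

Root depth r = h ρ_c / (ρ_m − ρ_c) = 5.028 km × 2.888 / 0.495 = 29.34 km.
Total thickness = T + h + r = 39.28 km + 5.028 km + 29.34 km = 73.6 km.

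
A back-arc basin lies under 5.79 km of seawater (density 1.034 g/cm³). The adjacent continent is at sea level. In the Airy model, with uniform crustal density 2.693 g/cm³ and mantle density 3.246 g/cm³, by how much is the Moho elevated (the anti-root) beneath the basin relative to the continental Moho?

Balancing pressure at the compensation depth: replacing crust with seawater at the top is compensated by replacing crust with mantle at the base: d (ρ_c − ρ_w) = a (ρ_m − ρ_c).
a = d (ρ_c − ρ_w)/(ρ_m − ρ_c) = 5.79 km × 1.659/0.553 = 17.4 km.

17.4 km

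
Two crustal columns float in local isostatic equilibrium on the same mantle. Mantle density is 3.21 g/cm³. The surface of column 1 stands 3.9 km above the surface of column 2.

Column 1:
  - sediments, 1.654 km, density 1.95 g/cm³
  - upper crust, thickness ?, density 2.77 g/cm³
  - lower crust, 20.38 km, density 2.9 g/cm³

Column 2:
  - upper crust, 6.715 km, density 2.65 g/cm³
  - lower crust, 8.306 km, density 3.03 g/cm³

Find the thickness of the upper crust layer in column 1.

21.3 km

Take the compensation level at the base of the deeper column (depth z_c below the surface of column 1) and equate Σ ρ_i t_i down to z_c; mantle fills any gap and the z_c terms cancel.
Column 1: 1.654×1.95 + x×2.77 + 20.38×2.9 + (z_c − 22.034 − x)×3.21
Column 2: 3.9×0 + 6.715×2.65 + 8.306×3.03 + (z_c − 3.9 − 15.021)×3.21
The z_c×3.21 term appears on both sides and cancels. Collect the known terms of each column as K = Σ(ρt)_known − 3.21 × (depth of known layers): K_1 = 62.3273 − 3.21×22.034 = −8.40184; K_2 = 42.96193 − 3.21×(3.9 + 15.021) = −17.77448.
Balance: K_1 − x×(3.21 − 2.77) = K_2, so x = (K_1 − K_2)/(3.21 − 2.77) = 9.37264/0.44 = 21.3 km.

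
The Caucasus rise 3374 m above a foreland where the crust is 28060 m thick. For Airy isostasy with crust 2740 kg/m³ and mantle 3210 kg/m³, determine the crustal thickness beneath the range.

51100 m

Root depth r = h ρ_c / (ρ_m − ρ_c) = 3374 m × 2740 / 470 = 19670 m.
Total thickness = T + h + r = 28060 m + 3374 m + 19670 m = 51100 m.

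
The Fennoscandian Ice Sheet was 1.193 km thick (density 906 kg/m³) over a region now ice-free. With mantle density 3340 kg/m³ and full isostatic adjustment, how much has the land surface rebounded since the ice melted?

0.324 km

Removing the load lets mantle flow back in; uplift u satisfies ρ_ice t = ρ_m u.
u = t ρ_ice/ρ_m = 1.193 km × 906/3340 = 0.324 km.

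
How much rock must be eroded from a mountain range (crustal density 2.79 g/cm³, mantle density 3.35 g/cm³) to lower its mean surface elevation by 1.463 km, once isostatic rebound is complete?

Net drop Δ = e − u = e − e ρ_c/ρ_m = e (ρ_m − ρ_c)/ρ_m.
e = Δ ρ_m/(ρ_m − ρ_c) = 1.463 km × 3.35/0.56 = 8.75 km.

8.75 km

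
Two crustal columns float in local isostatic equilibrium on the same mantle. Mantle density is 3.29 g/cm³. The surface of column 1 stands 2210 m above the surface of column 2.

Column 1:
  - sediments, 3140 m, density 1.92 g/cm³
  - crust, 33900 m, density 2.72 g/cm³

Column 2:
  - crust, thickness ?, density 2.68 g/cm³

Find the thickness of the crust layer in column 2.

Take the compensation level at the base of the deeper column (depth z_c below the surface of column 1) and equate Σ ρ_i t_i down to z_c; mantle fills any gap and the z_c terms cancel.
Column 1: 3140×1.92 + 33900×2.72 + (z_c − 37040)×3.29
Column 2: 2210×0 + x×2.68 + (z_c − 2210 − 0 − x)×3.29
The z_c×3.29 term appears on both sides and cancels. Collect the known terms of each column as K = Σ(ρt)_known − 3.29 × (depth of known layers): K_1 = 98236.8 − 3.29×37040 = −23624.8; K_2 = 0 − 3.29×(2210 + 0) = −7270.9.
Balance: K_1 = K_2 − x×(3.29 − 2.68), so x = (K_2 − K_1)/(3.29 − 2.68) = 16353.9/0.61 = 26800 m.

26800 m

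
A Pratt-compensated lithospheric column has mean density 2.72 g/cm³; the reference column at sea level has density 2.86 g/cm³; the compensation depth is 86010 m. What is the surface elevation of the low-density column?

4430 m

ρ_ref D = ρ (D + h) → h = D (ρ_ref − ρ)/ρ.
h = 86010 m × (2.86 − 2.72)/2.72 = 4430 m.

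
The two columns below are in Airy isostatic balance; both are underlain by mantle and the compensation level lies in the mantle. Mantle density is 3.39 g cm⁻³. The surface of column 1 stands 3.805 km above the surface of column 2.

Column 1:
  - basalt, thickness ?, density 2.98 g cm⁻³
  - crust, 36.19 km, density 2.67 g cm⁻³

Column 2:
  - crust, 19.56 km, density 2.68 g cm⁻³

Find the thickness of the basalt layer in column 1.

1.78 km

Take the compensation level at the base of the deeper column (depth z_c below the surface of column 1) and equate Σ ρ_i t_i down to z_c; mantle fills any gap and the z_c terms cancel.
Column 1: x×2.98 + 36.19×2.67 + (z_c − 36.19 − x)×3.39
Column 2: 3.805×0 + 19.56×2.68 + (z_c − 3.805 − 19.56)×3.39
The z_c×3.39 term appears on both sides and cancels. Collect the known terms of each column as K = Σ(ρt)_known − 3.39 × (depth of known layers): K_1 = 96.6273 − 3.39×36.19 = −26.0568; K_2 = 52.4208 − 3.39×(3.805 + 19.56) = −26.78655.
Balance: K_1 − x×(3.39 − 2.98) = K_2, so x = (K_1 − K_2)/(3.39 − 2.98) = 0.72975/0.41 = 1.78 km.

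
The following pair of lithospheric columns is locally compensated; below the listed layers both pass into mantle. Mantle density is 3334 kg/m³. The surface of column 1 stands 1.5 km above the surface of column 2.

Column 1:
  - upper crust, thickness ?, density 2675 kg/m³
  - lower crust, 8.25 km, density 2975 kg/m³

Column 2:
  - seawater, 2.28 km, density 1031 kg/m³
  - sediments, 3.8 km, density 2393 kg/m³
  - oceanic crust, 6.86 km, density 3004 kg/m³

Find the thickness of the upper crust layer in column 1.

19.9 km

Take the compensation level at the base of the deeper column (depth z_c below the surface of column 1) and equate Σ ρ_i t_i down to z_c; mantle fills any gap and the z_c terms cancel.
Column 1: x×2675 + 8.25×2975 + (z_c − 8.25 − x)×3334
Column 2: 1.5×0 + 2.28×1031 + 3.8×2393 + 6.86×3004 + (z_c − 1.5 − 12.94)×3334
The z_c×3334 term appears on both sides and cancels. Collect the known terms of each column as K = Σ(ρt)_known − 3334 × (depth of known layers): K_1 = 24543.75 − 3334×8.25 = −2961.75; K_2 = 32051.52 − 3334×(1.5 + 12.94) = −16091.44.
Balance: K_1 − x×(3334 − 2675) = K_2, so x = (K_1 − K_2)/(3334 − 2675) = 13129.7/659 = 19.9 km.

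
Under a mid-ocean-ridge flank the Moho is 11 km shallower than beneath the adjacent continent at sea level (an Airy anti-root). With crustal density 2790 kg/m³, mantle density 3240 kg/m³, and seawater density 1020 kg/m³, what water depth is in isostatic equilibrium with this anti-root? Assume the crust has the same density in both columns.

Replacing a thickness d of crust by seawater at the top must be balanced by replacing crust with mantle at the base: d (ρ_c − ρ_w) = a (ρ_m − ρ_c).
d = a (ρ_m − ρ_c)/(ρ_c − ρ_w) = 11 km × 450/1770 = 2.8 km.

2.8 km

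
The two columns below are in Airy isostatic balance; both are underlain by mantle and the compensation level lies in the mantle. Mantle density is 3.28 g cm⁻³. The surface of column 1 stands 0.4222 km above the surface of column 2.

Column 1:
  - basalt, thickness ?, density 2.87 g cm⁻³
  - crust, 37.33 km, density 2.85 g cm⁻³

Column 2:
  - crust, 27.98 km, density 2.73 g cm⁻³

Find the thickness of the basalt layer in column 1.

1.76 km

Take the compensation level at the base of the deeper column (depth z_c below the surface of column 1) and equate Σ ρ_i t_i down to z_c; mantle fills any gap and the z_c terms cancel.
Column 1: x×2.87 + 37.33×2.85 + (z_c − 37.33 − x)×3.28
Column 2: 0.4222×0 + 27.98×2.73 + (z_c − 0.4222 − 27.98)×3.28
The z_c×3.28 term appears on both sides and cancels. Collect the known terms of each column as K = Σ(ρt)_known − 3.28 × (depth of known layers): K_1 = 106.3905 − 3.28×37.33 = −16.0519; K_2 = 76.3854 − 3.28×(0.4222 + 27.98) = −16.773816.
Balance: K_1 − x×(3.28 − 2.87) = K_2, so x = (K_1 − K_2)/(3.28 − 2.87) = 0.721916/0.41 = 1.76 km.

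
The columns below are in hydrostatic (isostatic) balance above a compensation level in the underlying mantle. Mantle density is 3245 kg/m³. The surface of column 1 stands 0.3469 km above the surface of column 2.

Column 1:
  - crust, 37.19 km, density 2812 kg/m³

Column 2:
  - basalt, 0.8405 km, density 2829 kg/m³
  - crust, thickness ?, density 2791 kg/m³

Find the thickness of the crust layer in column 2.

32.2 km

Take the compensation level at the base of the deeper column (depth z_c below the surface of column 1) and equate Σ ρ_i t_i down to z_c; mantle fills any gap and the z_c terms cancel.
Column 1: 37.19×2812 + (z_c − 37.19)×3245
Column 2: 0.3469×0 + 0.8405×2829 + x×2791 + (z_c − 0.3469 − 0.8405 − x)×3245
The z_c×3245 term appears on both sides and cancels. Collect the known terms of each column as K = Σ(ρt)_known − 3245 × (depth of known layers): K_1 = 104578.28 − 3245×37.19 = −16103.27; K_2 = 2377.7745 − 3245×(0.3469 + 0.8405) = −1475.3385.
Balance: K_1 = K_2 − x×(3245 − 2791), so x = (K_2 − K_1)/(3245 − 2791) = 14627.9/454 = 32.2 km.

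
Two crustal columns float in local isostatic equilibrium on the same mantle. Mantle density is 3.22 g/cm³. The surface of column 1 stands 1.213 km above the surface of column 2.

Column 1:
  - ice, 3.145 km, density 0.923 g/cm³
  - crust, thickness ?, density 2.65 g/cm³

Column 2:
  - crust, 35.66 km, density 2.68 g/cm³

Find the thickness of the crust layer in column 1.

28 km

Take the compensation level at the base of the deeper column (depth z_c below the surface of column 1) and equate Σ ρ_i t_i down to z_c; mantle fills any gap and the z_c terms cancel.
Column 1: 3.145×0.923 + x×2.65 + (z_c − 3.145 − x)×3.22
Column 2: 1.213×0 + 35.66×2.68 + (z_c − 1.213 − 35.66)×3.22
The z_c×3.22 term appears on both sides and cancels. Collect the known terms of each column as K = Σ(ρt)_known − 3.22 × (depth of known layers): K_1 = 2.902835 − 3.22×3.145 = −7.224065; K_2 = 95.5688 − 3.22×(1.213 + 35.66) = −23.16226.
Balance: K_1 − x×(3.22 − 2.65) = K_2, so x = (K_1 − K_2)/(3.22 − 2.65) = 15.9382/0.57 = 28 km.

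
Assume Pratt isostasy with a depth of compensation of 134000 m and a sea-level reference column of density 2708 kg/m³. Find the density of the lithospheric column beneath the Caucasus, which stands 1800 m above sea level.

2670 kg/m³

Pratt balance: ρ_ref D = ρ (D + h).
ρ = ρ_ref D/(D + h) = 2708 × 134000 m/(134000 m + 1800 m) = 2670 kg/m³.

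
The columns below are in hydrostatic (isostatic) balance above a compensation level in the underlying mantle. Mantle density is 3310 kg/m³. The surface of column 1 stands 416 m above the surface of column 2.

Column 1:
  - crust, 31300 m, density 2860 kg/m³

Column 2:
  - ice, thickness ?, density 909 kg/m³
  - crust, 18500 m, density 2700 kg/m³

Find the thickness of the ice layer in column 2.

Take the compensation level at the base of the deeper column (depth z_c below the surface of column 1) and equate Σ ρ_i t_i down to z_c; mantle fills any gap and the z_c terms cancel.
Column 1: 31300×2860 + (z_c − 31300)×3310
Column 2: 416×0 + x×909 + 18500×2700 + (z_c − 416 − 18500 − x)×3310
The z_c×3310 term appears on both sides and cancels. Collect the known terms of each column as K = Σ(ρt)_known − 3310 × (depth of known layers): K_1 = 89518000 − 3310×31300 = −14085000; K_2 = 49950000 − 3310×(416 + 18500) = −12661960.
Balance: K_1 = K_2 − x×(3310 − 909), so x = (K_2 − K_1)/(3310 − 909) = 1423040/2401 = 593 m.

593 m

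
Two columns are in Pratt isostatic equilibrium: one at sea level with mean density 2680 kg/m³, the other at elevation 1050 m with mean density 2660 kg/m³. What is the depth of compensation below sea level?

140000 m

ρ_ref D = ρ (D + h) → D (ρ_ref − ρ) = ρ h.
D = ρ h/(ρ_ref − ρ) = 2660 × 1050 m/(2680 − 2660) = 140000 m.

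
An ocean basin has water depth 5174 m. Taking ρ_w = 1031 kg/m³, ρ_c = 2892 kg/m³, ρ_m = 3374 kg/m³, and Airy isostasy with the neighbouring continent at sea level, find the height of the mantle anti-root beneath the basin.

By Archimedes' principle applied to the lithosphere: replacing crust with seawater at the top is compensated by replacing crust with mantle at the base: d (ρ_c − ρ_w) = a (ρ_m − ρ_c).
a = d (ρ_c − ρ_w)/(ρ_m − ρ_c) = 5174 m × 1861/482 = 20000 m.

20000 m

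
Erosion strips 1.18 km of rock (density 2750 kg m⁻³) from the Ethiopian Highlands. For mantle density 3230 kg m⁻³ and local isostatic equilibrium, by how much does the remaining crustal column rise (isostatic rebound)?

1 km

Unloading: uplift u = e ρ_c/ρ_m = 1.18 km × 2750/3230 = 1 km.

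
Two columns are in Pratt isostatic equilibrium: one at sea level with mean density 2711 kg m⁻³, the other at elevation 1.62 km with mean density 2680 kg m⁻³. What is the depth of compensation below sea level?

ρ_ref D = ρ (D + h) → D (ρ_ref − ρ) = ρ h.
D = ρ h/(ρ_ref − ρ) = 2680 × 1.62 km/(2711 − 2680) = 140 km.

140 km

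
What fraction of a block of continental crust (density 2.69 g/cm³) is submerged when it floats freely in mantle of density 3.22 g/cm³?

0.835

Submerged fraction = ρ_obj/ρ_fluid = 2.69/3.22 = 0.835.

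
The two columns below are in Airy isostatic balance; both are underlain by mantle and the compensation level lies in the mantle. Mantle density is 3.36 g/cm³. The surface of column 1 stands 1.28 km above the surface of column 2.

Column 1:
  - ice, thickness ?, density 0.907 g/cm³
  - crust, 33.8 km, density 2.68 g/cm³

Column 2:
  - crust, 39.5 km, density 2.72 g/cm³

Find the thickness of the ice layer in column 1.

Take the compensation level at the base of the deeper column (depth z_c below the surface of column 1) and equate Σ ρ_i t_i down to z_c; mantle fills any gap and the z_c terms cancel.
Column 1: x×0.907 + 33.8×2.68 + (z_c − 33.8 − x)×3.36
Column 2: 1.28×0 + 39.5×2.72 + (z_c − 1.28 − 39.5)×3.36
The z_c×3.36 term appears on both sides and cancels. Collect the known terms of each column as K = Σ(ρt)_known − 3.36 × (depth of known layers): K_1 = 90.584 − 3.36×33.8 = −22.984; K_2 = 107.44 − 3.36×(1.28 + 39.5) = −29.5808.
Balance: K_1 − x×(3.36 − 0.907) = K_2, so x = (K_1 − K_2)/(3.36 − 0.907) = 6.5968/2.453 = 2.69 km.

2.69 km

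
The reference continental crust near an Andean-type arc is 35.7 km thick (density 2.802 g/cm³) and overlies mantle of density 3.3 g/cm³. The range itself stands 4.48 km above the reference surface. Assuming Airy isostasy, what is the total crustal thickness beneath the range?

65.4 km

Root depth r = h ρ_c / (ρ_m − ρ_c) = 4.48 km × 2.802 / 0.498 = 25.21 km.
Total thickness = T + h + r = 35.7 km + 4.48 km + 25.21 km = 65.4 km.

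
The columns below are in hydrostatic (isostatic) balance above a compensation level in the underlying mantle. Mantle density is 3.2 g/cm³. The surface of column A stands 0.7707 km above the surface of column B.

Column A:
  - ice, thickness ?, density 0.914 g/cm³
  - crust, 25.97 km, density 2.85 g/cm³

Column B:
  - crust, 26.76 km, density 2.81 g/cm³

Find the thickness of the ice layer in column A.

Take the compensation level at the base of the deeper column (depth z_c below the surface of column A) and equate Σ ρ_i t_i down to z_c; mantle fills any gap and the z_c terms cancel.
Column A: x×0.914 + 25.97×2.85 + (z_c − 25.97 − x)×3.2
Column B: 0.7707×0 + 26.76×2.81 + (z_c − 0.7707 − 26.76)×3.2
The z_c×3.2 term appears on both sides and cancels. Collect the known terms of each column as K = Σ(ρt)_known − 3.2 × (depth of known layers): K_A = 74.0145 − 3.2×25.97 = −9.0895; K_B = 75.1956 − 3.2×(0.7707 + 26.76) = −12.90264.
Balance: K_A − x×(3.2 − 0.914) = K_B, so x = (K_A − K_B)/(3.2 − 0.914) = 3.81314/2.286 = 1.67 km.

1.67 km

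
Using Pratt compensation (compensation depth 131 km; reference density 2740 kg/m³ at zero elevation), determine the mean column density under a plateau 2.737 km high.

2680 kg/m³

Pratt balance: ρ_ref D = ρ (D + h).
ρ = ρ_ref D/(D + h) = 2740 × 131 km/(131 km + 2.737 km) = 2680 kg/m³.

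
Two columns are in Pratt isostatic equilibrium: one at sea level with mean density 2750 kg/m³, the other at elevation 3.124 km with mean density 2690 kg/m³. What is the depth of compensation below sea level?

ρ_ref D = ρ (D + h) → D (ρ_ref − ρ) = ρ h.
D = ρ h/(ρ_ref − ρ) = 2690 × 3.124 km/(2750 − 2690) = 140 km.

140 km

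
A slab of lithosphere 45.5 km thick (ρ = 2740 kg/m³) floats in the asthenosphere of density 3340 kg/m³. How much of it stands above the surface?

8.17 km

Floating equilibrium: submerged depth d = t ρ_obj/ρ_fluid = 45.5 km × 2740/3340 = 37.33 km.
Freeboard = t − d = 45.5 km − 37.33 km = 8.17 km.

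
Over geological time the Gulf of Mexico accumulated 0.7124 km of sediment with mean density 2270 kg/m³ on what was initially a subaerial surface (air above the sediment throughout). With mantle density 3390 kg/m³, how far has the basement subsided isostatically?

0.477 km

Subaerial load: s = t ρ_sed / ρ_m = 0.7124 km × 2270/3390 = 0.477 km.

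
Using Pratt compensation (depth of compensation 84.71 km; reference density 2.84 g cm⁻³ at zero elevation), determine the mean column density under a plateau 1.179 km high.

2.8 g cm⁻³

Pratt balance: ρ_ref D = ρ (D + h).
ρ = ρ_ref D/(D + h) = 2.84 × 84.71 km/(84.71 km + 1.179 km) = 2.8 g cm⁻³.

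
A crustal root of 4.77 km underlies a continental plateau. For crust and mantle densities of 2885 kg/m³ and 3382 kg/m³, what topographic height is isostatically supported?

0.822 km

Isostatic balance requires: ρ_c h = (ρ_m − ρ_c) r.
h = r (ρ_m − ρ_c) / ρ_c = 4.77 km × (3382 − 2885) / 2885 = 0.822 km.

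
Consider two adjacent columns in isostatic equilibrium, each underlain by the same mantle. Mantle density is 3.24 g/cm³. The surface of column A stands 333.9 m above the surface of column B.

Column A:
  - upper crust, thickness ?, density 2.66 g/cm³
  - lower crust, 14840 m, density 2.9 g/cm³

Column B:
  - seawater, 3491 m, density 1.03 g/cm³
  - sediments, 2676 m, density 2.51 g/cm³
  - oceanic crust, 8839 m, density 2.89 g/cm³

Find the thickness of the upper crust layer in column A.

Take the compensation level at the base of the deeper column (depth z_c below the surface of column A) and equate Σ ρ_i t_i down to z_c; mantle fills any gap and the z_c terms cancel.
Column A: x×2.66 + 14840×2.9 + (z_c − 14840 − x)×3.24
Column B: 333.9×0 + 3491×1.03 + 2676×2.51 + 8839×2.89 + (z_c − 333.9 − 15006)×3.24
The z_c×3.24 term appears on both sides and cancels. Collect the known terms of each column as K = Σ(ρt)_known − 3.24 × (depth of known layers): K_A = 43036 − 3.24×14840 = −5045.6; K_B = 35857.2 − 3.24×(333.9 + 15006) = −13844.076.
Balance: K_A − x×(3.24 − 2.66) = K_B, so x = (K_A − K_B)/(3.24 − 2.66) = 8798.48/0.58 = 15200 m.

15200 m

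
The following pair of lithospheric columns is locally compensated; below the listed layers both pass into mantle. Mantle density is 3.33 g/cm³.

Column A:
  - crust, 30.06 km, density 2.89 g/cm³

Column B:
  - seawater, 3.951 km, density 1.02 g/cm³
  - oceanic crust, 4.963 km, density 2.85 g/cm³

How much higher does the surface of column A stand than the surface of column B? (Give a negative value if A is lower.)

For any compensation level in the mantle, the mantle terms cancel and isostasy reduces to e = (Σt_A − Σt_B) − (Σ(ρt)_A − Σ(ρt)_B) / ρ_m.
Σt_A = 30.06 km; Σt_B = 8.914 km; Σ(ρt)_A = 86.8734; Σ(ρt)_B = 18.17457 (in km·g/cm³).
e = (30.06 − 8.914) − (86.8734 − 18.17457) / 3.33 = 0.516 km.

0.516 km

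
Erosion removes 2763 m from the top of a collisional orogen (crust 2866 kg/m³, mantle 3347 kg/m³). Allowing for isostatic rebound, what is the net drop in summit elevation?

Rebound u = e ρ_c/ρ_m = 2763 m × 2866/3347 = 2366 m.
Net surface drop = e − u = 2763 m − 2366 m = e (ρ_m − ρ_c)/ρ_m = 397 m.

397 m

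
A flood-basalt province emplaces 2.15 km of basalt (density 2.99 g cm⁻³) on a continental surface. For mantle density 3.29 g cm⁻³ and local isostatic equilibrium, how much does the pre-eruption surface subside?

1.95 km

Subaerial loading: s = t ρ_load / ρ_m.
s = 2.15 km × 2.99/3.29 = 1.95 km.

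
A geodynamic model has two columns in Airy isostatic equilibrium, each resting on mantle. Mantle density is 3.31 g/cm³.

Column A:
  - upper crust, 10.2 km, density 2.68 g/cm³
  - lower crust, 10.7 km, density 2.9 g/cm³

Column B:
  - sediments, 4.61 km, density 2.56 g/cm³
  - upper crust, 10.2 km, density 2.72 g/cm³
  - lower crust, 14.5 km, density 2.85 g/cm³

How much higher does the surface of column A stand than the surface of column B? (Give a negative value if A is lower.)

−1.61 km

For any compensation level in the mantle, the mantle terms cancel and isostasy reduces to e = (Σt_A − Σt_B) − (Σ(ρt)_A − Σ(ρt)_B) / ρ_m.
Σt_A = 20.9 km; Σt_B = 29.31 km; Σ(ρt)_A = 58.366; Σ(ρt)_B = 80.8706 (in km·g/cm³).
e = (20.9 − 29.31) − (58.366 − 80.8706) / 3.31 = −1.61 km.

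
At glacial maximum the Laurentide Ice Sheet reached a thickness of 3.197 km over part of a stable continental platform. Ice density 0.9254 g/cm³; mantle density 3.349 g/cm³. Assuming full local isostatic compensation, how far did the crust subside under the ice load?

By Archimedes' principle applied to the lithosphere: the ice load ρ_ice t is balanced by mantle displaced below, ρ_m s.
s = t ρ_ice / ρ_m = 3.197 km × 0.9254/3.349 = 0.883 km.

0.883 km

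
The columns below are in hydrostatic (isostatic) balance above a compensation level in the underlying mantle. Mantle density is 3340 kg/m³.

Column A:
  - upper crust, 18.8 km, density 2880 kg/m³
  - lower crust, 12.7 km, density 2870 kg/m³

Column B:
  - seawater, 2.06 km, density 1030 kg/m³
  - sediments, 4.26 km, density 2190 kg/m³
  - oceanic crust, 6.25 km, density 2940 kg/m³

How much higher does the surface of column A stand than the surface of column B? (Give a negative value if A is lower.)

For any compensation level in the mantle, the mantle terms cancel and isostasy reduces to e = (Σt_A − Σt_B) − (Σ(ρt)_A − Σ(ρt)_B) / ρ_m.
Σt_A = 31.5 km; Σt_B = 12.57 km; Σ(ρt)_A = 90593; Σ(ρt)_B = 29826.2 (in km·kg/m³).
e = (31.5 − 12.57) − (90593 − 29826.2) / 3340 = 0.736 km.

0.736 km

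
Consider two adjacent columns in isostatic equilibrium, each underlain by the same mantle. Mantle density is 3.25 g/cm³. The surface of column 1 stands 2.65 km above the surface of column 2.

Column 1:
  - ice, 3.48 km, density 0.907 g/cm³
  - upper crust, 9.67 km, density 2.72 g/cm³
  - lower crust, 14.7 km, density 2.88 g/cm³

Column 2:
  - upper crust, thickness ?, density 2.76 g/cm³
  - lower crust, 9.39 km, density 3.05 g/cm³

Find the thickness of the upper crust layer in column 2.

16.8 km

Take the compensation level at the base of the deeper column (depth z_c below the surface of column 1) and equate Σ ρ_i t_i down to z_c; mantle fills any gap and the z_c terms cancel.
Column 1: 3.48×0.907 + 9.67×2.72 + 14.7×2.88 + (z_c − 27.85)×3.25
Column 2: 2.65×0 + x×2.76 + 9.39×3.05 + (z_c − 2.65 − 9.39 − x)×3.25
The z_c×3.25 term appears on both sides and cancels. Collect the known terms of each column as K = Σ(ρt)_known − 3.25 × (depth of known layers): K_1 = 71.79476 − 3.25×27.85 = −18.71774; K_2 = 28.6395 − 3.25×(2.65 + 9.39) = −10.4905.
Balance: K_1 = K_2 − x×(3.25 − 2.76), so x = (K_2 − K_1)/(3.25 − 2.76) = 8.22724/0.49 = 16.8 km.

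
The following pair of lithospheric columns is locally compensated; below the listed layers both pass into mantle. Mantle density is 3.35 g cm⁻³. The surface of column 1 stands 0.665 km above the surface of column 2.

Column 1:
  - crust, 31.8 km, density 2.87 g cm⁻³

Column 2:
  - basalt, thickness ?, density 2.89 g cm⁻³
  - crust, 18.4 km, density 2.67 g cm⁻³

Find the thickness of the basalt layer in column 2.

1.14 km

Take the compensation level at the base of the deeper column (depth z_c below the surface of column 1) and equate Σ ρ_i t_i down to z_c; mantle fills any gap and the z_c terms cancel.
Column 1: 31.8×2.87 + (z_c − 31.8)×3.35
Column 2: 0.665×0 + x×2.89 + 18.4×2.67 + (z_c − 0.665 − 18.4 − x)×3.35
The z_c×3.35 term appears on both sides and cancels. Collect the known terms of each column as K = Σ(ρt)_known − 3.35 × (depth of known layers): K_1 = 91.266 − 3.35×31.8 = −15.264; K_2 = 49.128 − 3.35×(0.665 + 18.4) = −14.73975.
Balance: K_1 = K_2 − x×(3.35 − 2.89), so x = (K_2 − K_1)/(3.35 − 2.89) = 0.52425/0.46 = 1.14 km.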